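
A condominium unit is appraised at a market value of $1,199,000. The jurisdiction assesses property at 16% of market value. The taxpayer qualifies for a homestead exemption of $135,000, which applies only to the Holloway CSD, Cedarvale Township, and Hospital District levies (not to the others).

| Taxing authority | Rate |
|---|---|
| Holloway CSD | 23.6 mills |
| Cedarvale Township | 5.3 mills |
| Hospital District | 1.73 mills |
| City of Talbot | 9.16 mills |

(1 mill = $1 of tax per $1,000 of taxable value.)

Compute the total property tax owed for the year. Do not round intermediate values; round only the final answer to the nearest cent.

Assessed value = $1,199,000 × 0.16 = $191,840
Holloway CSD: ($191,840 − $135,000) × 0.0236 = $56,840 × 0.0236 = $1,341.424
Cedarvale Township: ($191,840 − $135,000) × 0.0053 = $56,840 × 0.0053 = $301.252
Hospital District: ($191,840 − $135,000) × 0.00173 = $56,840 × 0.00173 = $98.3332
City of Talbot: $191,840 × 0.00916 = $1,757.2544
Total = $3,498.2636

$3,498.26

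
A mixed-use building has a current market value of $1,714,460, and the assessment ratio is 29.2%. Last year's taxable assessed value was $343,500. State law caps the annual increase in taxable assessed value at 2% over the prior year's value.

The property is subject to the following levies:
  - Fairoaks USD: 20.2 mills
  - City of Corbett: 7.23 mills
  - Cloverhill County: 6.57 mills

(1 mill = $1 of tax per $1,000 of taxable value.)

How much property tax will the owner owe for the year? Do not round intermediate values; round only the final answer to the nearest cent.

Uncapped assessed value = $1,714,460 × 0.292 = $500,622.32
Cap limit = $343,500 × 1.02 = $350,370
Taxable assessed value = min($500,622.32, $350,370) = $350,370 (cap binds)
Fairoaks USD: $350,370 × 0.0202 = $7,077.474
City of Corbett: $350,370 × 0.00723 = $2,533.1751
Cloverhill County: $350,370 × 0.00657 = $2,301.9309
Total = $11,912.58

$11,912.58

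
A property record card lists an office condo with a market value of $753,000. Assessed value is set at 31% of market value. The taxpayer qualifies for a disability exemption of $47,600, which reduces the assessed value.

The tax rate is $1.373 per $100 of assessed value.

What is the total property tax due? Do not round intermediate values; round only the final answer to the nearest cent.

$2,551.45

Assessed value = $753,000 × 0.31 = $233,430
Taxable value = $233,430 − $47,600 = $185,830
Tax = $185,830 × 0.01373 = $2,551.4459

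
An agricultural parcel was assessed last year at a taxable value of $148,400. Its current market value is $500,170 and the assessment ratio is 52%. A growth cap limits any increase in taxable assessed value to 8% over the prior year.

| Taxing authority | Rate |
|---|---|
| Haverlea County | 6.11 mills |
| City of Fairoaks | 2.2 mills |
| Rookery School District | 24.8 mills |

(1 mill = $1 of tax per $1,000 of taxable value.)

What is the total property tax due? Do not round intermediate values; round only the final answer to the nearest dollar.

Uncapped assessed value = $500,170 × 0.52 = $260,088.4
Cap limit = $148,400 × 1.08 = $160,272
Taxable assessed value = min($260,088.4, $160,272) = $160,272 (cap binds)
Haverlea County: $160,272 × 0.00611 = $979.26192
City of Fairoaks: $160,272 × 0.0022 = $352.5984
Rookery School District: $160,272 × 0.0248 = $3,974.7456
Total = $5,306.60592

$5,307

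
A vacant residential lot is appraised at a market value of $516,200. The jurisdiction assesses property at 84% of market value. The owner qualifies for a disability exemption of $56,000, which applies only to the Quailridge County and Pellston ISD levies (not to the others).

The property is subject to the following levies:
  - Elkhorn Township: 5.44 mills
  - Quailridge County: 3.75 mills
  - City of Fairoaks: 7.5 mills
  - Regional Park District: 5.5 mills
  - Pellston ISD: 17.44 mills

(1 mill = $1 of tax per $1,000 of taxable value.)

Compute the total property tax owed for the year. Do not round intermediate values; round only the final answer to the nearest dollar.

$15,997

Assessed value = $516,200 × 0.84 = $433,608
Elkhorn Township: $433,608 × 0.00544 = $2,358.82752
Quailridge County: ($433,608 − $56,000) × 0.00375 = $377,608 × 0.00375 = $1,416.03
City of Fairoaks: $433,608 × 0.0075 = $3,252.06
Regional Park District: $433,608 × 0.0055 = $2,384.844
Pellston ISD: ($433,608 − $56,000) × 0.01744 = $377,608 × 0.01744 = $6,585.48352
Total = $15,997.24504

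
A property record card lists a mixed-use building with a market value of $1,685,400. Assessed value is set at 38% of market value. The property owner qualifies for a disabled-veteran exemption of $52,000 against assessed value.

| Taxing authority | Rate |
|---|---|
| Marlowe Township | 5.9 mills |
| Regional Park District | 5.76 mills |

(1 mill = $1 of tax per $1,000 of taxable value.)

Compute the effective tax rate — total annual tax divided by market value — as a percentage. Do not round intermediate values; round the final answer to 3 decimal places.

Assessed value = $1,685,400 × 0.38 = $640,452
Taxable value = $640,452 − $52,000 = $588,452
Marlowe Township: $588,452 × 0.0059 = $3,471.8668
Regional Park District: $588,452 × 0.00576 = $3,389.48352
Total tax = $6,861.35032
Effective rate = $6,861.35032 ÷ $1,685,400 = 0.407% of market value

0.407%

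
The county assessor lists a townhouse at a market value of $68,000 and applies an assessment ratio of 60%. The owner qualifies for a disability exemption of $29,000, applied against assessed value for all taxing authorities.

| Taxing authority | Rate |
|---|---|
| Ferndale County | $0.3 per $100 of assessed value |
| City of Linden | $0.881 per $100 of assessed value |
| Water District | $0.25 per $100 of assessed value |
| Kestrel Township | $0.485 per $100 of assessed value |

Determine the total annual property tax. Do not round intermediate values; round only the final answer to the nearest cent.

Assessed value = $68,000 × 0.6 = $40,800
Taxable value = $40,800 − $29,000 = $11,800
Ferndale County: $11,800 × 0.003 = $35.4
City of Linden: $11,800 × 0.00881 = $103.958
Water District: $11,800 × 0.0025 = $29.5
Kestrel Township: $11,800 × 0.00485 = $57.23
Total = $35.4 + $103.958 + $29.5 + $57.23 = $226.088

$226.09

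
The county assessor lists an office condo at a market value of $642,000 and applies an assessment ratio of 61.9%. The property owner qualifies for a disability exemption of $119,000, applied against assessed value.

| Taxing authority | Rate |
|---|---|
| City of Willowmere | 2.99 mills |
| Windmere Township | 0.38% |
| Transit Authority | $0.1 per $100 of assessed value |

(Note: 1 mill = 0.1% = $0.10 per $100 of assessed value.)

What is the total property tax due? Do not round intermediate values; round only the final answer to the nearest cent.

$2,168.72

Assessed value = $642,000 × 0.619 = $397,398
Taxable value = $397,398 − $119,000 = $278,398
City of Willowmere: $278,398 × 0.00299 = $832.41002
Windmere Township: $278,398 × 0.0038 = $1,057.9124
Transit Authority: $278,398 × 0.001 = $278.398
Total = $2,168.72042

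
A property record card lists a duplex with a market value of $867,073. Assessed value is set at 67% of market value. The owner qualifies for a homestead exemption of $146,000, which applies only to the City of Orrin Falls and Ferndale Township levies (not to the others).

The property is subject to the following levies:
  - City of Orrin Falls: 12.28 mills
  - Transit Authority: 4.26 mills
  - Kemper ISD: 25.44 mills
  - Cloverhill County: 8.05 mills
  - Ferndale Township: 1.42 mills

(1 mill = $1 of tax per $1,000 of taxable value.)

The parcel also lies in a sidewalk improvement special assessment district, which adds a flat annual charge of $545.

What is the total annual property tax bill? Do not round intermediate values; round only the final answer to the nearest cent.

$28,434.11

Assessed value = $867,073 × 0.67 = $580,938.91
City of Orrin Falls: ($580,938.91 − $146,000) × 0.01228 = $434,938.91 × 0.01228 = $5,341.0498148
Transit Authority: $580,938.91 × 0.00426 = $2,474.7997566
Kemper ISD: $580,938.91 × 0.02544 = $14,779.0858704
Cloverhill County: $580,938.91 × 0.00805 = $4,676.5582255
Ferndale Township: ($580,938.91 − $146,000) × 0.00142 = $434,938.91 × 0.00142 = $617.6132522
Levies subtotal = $27,889.1069195
Total = $27,889.1069195 + $545 = $28,434.1069195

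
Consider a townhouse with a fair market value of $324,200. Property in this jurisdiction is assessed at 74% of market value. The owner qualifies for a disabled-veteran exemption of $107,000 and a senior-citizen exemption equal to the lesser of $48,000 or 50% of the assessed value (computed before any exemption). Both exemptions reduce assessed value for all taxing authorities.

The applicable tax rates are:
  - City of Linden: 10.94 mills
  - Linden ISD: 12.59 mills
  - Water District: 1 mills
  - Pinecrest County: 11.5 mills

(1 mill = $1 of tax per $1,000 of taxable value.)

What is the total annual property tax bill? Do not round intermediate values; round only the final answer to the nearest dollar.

Assessed value = $324,200 × 0.74 = $239,908
Senior-citizen exemption = min($48,000, 50% × $239,908) = min($48,000, $119,954) = $48,000 (dollar cap binds)
Taxable value = $239,908 − $107,000 − $48,000 = $84,908
City of Linden: $84,908 × 0.01094 = $928.89352
Linden ISD: $84,908 × 0.01259 = $1,068.99172
Water District: $84,908 × 0.001 = $84.908
Pinecrest County: $84,908 × 0.0115 = $976.442
Total = $3,059.23524

$3,059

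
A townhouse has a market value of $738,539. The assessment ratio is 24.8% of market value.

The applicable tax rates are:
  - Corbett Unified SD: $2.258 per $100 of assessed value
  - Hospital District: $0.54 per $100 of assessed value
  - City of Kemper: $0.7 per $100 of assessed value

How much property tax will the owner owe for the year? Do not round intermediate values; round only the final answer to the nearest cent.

$6,406.86

Assessed value = $738,539 × 0.248 = $183,157.672
Corbett Unified SD: $183,157.672 × 0.02258 = $4,135.70023376
Hospital District: $183,157.672 × 0.0054 = $989.0514288
City of Kemper: $183,157.672 × 0.007 = $1,282.103704
Total = $4,135.70023376 + $989.0514288 + $1,282.103704 = $6,406.85536656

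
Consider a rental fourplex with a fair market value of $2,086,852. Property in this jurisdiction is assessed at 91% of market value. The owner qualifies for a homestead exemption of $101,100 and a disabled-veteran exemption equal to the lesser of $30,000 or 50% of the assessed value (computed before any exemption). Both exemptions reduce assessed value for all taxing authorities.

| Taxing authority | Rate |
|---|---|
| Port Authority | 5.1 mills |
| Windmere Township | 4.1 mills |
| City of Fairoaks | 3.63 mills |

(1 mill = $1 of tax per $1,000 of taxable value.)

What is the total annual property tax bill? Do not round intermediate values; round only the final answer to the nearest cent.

$22,682.61

Assessed value = $2,086,852 × 0.91 = $1,899,035.32
Disabled-veteran exemption = min($30,000, 50% × $1,899,035.32) = min($30,000, $949,517.66) = $30,000 (dollar cap binds)
Taxable value = $1,899,035.32 − $101,100 − $30,000 = $1,767,935.32
Port Authority: $1,767,935.32 × 0.0051 = $9,016.470132
Windmere Township: $1,767,935.32 × 0.0041 = $7,248.534812
City of Fairoaks: $1,767,935.32 × 0.00363 = $6,417.6052116
Total = $22,682.6101556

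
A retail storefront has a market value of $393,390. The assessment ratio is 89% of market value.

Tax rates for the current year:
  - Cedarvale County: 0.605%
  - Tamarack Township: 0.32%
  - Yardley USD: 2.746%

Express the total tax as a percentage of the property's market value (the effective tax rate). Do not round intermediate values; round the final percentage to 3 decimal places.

3.267%

Assessed value = $393,390 × 0.89 = $350,117.1
Cedarvale County: $350,117.1 × 0.00605 = $2,118.208455
Tamarack Township: $350,117.1 × 0.0032 = $1,120.37472
Yardley USD: $350,117.1 × 0.02746 = $9,614.215566
Total tax = $12,852.798741
Effective rate = $12,852.798741 ÷ $393,390 = 3.267% of market value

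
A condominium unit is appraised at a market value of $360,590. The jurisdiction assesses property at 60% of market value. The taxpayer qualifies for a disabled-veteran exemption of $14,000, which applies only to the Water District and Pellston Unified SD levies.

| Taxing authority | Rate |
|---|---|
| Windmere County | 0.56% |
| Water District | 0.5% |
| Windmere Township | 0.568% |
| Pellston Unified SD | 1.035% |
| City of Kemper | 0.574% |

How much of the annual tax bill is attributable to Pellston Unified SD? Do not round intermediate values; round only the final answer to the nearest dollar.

Assessed value = $360,590 × 0.6 = $216,354
Pellston Unified SD taxable value = $216,354 − $14,000 = $202,354
Pellston Unified SD levy = $202,354 × 0.01035 = $2,094.3639

$2,094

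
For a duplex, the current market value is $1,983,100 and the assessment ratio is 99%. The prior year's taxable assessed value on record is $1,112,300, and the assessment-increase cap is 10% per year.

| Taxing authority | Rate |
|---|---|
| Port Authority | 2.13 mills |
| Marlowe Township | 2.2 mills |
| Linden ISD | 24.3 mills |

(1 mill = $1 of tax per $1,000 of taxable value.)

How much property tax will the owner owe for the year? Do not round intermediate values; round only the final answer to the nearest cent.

Uncapped assessed value = $1,983,100 × 0.99 = $1,963,269
Cap limit = $1,112,300 × 1.1 = $1,223,530
Taxable assessed value = min($1,963,269, $1,223,530) = $1,223,530 (cap binds)
Port Authority: $1,223,530 × 0.00213 = $2,606.1189
Marlowe Township: $1,223,530 × 0.0022 = $2,691.766
Linden ISD: $1,223,530 × 0.0243 = $29,731.779
Total = $35,029.6639

$35,029.66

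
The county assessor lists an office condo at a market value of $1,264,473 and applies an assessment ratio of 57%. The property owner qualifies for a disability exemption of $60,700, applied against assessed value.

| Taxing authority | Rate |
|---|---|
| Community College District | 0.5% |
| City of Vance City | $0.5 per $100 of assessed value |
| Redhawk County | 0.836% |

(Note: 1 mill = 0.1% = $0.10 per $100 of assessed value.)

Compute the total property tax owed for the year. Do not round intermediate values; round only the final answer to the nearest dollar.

Assessed value = $1,264,473 × 0.57 = $720,749.61
Taxable value = $720,749.61 − $60,700 = $660,049.61
Community College District: $660,049.61 × 0.005 = $3,300.24805
City of Vance City: $660,049.61 × 0.005 = $3,300.24805
Redhawk County: $660,049.61 × 0.00836 = $5,518.0147396
Total = $12,118.5108396

$12,119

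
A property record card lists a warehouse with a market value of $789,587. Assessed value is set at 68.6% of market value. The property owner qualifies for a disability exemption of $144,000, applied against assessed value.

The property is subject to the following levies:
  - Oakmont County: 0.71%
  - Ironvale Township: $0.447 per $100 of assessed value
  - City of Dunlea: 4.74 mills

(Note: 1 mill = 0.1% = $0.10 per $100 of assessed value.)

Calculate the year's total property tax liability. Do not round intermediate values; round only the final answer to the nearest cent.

Assessed value = $789,587 × 0.686 = $541,656.682
Taxable value = $541,656.682 − $144,000 = $397,656.682
Oakmont County: $397,656.682 × 0.0071 = $2,823.3624422
Ironvale Township: $397,656.682 × 0.00447 = $1,777.52536854
City of Dunlea: $397,656.682 × 0.00474 = $1,884.89267268
Total = $6,485.78048342

$6,485.78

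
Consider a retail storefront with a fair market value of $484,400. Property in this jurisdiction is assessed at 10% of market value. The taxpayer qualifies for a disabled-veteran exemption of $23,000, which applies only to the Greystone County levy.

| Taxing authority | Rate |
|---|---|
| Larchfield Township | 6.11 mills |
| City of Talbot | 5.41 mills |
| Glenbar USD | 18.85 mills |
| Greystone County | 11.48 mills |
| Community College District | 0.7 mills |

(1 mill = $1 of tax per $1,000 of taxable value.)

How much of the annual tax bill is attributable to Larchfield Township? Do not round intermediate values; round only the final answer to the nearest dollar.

$296

Assessed value = $484,400 × 0.1 = $48,440
Larchfield Township taxable value = $48,440 (exemption does not apply)
Larchfield Township levy = $48,440 × 0.00611 = $295.9684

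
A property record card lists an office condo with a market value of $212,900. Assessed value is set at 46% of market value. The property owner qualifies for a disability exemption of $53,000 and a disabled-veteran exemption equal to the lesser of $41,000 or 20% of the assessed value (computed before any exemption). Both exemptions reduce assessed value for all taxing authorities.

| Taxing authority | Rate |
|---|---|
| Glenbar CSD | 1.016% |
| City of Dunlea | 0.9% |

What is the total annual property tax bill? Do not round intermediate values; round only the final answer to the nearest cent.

$485.65

Assessed value = $212,900 × 0.46 = $97,934
Disabled-veteran exemption = min($41,000, 20% × $97,934) = min($41,000, $19,586.8) = $19,586.8 (percentage binds)
Taxable value = $97,934 − $53,000 − $19,586.8 = $25,347.2
Glenbar CSD: $25,347.2 × 0.01016 = $257.527552
City of Dunlea: $25,347.2 × 0.009 = $228.1248
Total = $485.652352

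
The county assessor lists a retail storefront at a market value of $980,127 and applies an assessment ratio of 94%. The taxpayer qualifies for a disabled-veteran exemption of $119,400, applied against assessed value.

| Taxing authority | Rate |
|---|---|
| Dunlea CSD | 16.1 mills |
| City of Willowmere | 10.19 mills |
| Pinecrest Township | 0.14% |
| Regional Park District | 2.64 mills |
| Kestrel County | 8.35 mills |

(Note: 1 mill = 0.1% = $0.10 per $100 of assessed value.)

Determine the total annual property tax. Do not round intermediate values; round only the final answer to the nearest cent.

$31,018.24

Assessed value = $980,127 × 0.94 = $921,319.38
Taxable value = $921,319.38 − $119,400 = $801,919.38
Dunlea CSD: $801,919.38 × 0.0161 = $12,910.902018
City of Willowmere: $801,919.38 × 0.01019 = $8,171.5584822
Pinecrest Township: $801,919.38 × 0.0014 = $1,122.687132
Regional Park District: $801,919.38 × 0.00264 = $2,117.0671632
Kestrel County: $801,919.38 × 0.00835 = $6,696.026823
Total = $31,018.2416184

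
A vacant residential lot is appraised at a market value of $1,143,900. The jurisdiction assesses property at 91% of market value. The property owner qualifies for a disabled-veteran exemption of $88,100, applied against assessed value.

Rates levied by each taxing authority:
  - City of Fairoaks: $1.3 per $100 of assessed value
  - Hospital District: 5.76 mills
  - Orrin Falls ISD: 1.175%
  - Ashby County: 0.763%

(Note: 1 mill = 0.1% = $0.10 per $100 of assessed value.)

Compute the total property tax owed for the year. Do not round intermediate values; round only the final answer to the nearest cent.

$36,341.66

Assessed value = $1,143,900 × 0.91 = $1,040,949
Taxable value = $1,040,949 − $88,100 = $952,849
City of Fairoaks: $952,849 × 0.013 = $12,387.037
Hospital District: $952,849 × 0.00576 = $5,488.41024
Orrin Falls ISD: $952,849 × 0.01175 = $11,195.97575
Ashby County: $952,849 × 0.00763 = $7,270.23787
Total = $36,341.66086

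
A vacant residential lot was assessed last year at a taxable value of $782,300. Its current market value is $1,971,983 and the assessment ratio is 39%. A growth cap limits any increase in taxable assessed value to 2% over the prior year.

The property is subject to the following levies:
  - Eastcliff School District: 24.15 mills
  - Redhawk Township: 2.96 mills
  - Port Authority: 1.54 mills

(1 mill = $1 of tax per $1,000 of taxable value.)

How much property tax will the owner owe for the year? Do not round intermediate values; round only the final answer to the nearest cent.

$22,033.95

Uncapped assessed value = $1,971,983 × 0.39 = $769,073.37
Cap limit = $782,300 × 1.02 = $797,946
Taxable assessed value = min($769,073.37, $797,946) = $769,073.37 (cap does not bind)
Eastcliff School District: $769,073.37 × 0.02415 = $18,573.1218855
Redhawk Township: $769,073.37 × 0.00296 = $2,276.4571752
Port Authority: $769,073.37 × 0.00154 = $1,184.3729898
Total = $22,033.9520505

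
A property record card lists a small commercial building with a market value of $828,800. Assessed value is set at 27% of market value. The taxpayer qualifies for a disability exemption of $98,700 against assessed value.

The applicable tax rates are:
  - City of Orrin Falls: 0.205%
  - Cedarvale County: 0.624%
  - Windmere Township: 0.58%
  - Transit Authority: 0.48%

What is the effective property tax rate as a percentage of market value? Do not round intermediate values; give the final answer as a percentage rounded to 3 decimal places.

Assessed value = $828,800 × 0.27 = $223,776
Taxable value = $223,776 − $98,700 = $125,076
City of Orrin Falls: $125,076 × 0.00205 = $256.4058
Cedarvale County: $125,076 × 0.00624 = $780.47424
Windmere Township: $125,076 × 0.0058 = $725.4408
Transit Authority: $125,076 × 0.0048 = $600.3648
Total tax = $2,362.68564
Effective rate = $2,362.68564 ÷ $828,800 = 0.285% of market value

0.285%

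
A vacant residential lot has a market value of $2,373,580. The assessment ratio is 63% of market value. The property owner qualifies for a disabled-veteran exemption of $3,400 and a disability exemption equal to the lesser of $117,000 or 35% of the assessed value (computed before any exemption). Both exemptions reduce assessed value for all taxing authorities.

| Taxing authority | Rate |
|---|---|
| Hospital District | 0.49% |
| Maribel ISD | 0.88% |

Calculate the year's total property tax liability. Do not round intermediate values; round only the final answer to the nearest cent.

$18,836.89

Assessed value = $2,373,580 × 0.63 = $1,495,355.4
Disability exemption = min($117,000, 35% × $1,495,355.4) = min($117,000, $523,374.39) = $117,000 (dollar cap binds)
Taxable value = $1,495,355.4 − $3,400 − $117,000 = $1,374,955.4
Hospital District: $1,374,955.4 × 0.0049 = $6,737.28146
Maribel ISD: $1,374,955.4 × 0.0088 = $12,099.60752
Total = $18,836.88898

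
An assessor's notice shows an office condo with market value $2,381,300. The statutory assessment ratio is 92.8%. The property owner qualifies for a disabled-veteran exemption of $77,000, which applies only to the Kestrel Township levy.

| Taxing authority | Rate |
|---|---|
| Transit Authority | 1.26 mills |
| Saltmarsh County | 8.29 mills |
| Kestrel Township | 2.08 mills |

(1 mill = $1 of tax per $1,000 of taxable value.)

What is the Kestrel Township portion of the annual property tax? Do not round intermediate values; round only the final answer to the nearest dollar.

Assessed value = $2,381,300 × 0.928 = $2,209,846.4
Kestrel Township taxable value = $2,209,846.4 − $77,000 = $2,132,846.4
Kestrel Township levy = $2,132,846.4 × 0.00208 = $4,436.320512

$4,436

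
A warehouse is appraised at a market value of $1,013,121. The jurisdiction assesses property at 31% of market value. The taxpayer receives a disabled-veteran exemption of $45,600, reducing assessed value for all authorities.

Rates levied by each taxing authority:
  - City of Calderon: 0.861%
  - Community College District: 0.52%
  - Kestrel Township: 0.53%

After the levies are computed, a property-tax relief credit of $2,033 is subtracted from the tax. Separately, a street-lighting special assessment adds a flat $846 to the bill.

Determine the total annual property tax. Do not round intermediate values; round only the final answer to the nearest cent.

$3,943.41

Assessed value = $1,013,121 × 0.31 = $314,067.51
Taxable value = $314,067.51 − $45,600 = $268,467.51
City of Calderon: $268,467.51 × 0.00861 = $2,311.5052611
Community College District: $268,467.51 × 0.0052 = $1,396.031052
Kestrel Township: $268,467.51 × 0.0053 = $1,422.877803
Levies subtotal = $5,130.4141161
After credit = $5,130.4141161 − $2,033 = $3,097.4141161
Total = $3,097.4141161 + $846 = $3,943.4141161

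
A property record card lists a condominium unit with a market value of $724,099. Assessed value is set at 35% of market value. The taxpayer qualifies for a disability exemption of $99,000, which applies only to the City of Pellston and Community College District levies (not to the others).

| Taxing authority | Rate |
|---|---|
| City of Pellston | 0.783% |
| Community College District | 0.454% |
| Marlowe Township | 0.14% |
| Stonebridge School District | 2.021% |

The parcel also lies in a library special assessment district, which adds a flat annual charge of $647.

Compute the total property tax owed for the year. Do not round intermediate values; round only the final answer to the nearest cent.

Assessed value = $724,099 × 0.35 = $253,434.65
City of Pellston: ($253,434.65 − $99,000) × 0.00783 = $154,434.65 × 0.00783 = $1,209.2233095
Community College District: ($253,434.65 − $99,000) × 0.00454 = $154,434.65 × 0.00454 = $701.133311
Marlowe Township: $253,434.65 × 0.0014 = $354.80851
Stonebridge School District: $253,434.65 × 0.02021 = $5,121.9142765
Levies subtotal = $7,387.079407
Total = $7,387.079407 + $647 = $8,034.079407

$8,034.08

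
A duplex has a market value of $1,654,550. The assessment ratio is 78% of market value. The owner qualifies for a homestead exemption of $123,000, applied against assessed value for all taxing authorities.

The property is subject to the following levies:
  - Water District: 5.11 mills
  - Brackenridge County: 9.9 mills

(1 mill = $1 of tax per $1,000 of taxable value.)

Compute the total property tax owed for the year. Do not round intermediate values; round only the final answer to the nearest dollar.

Assessed value = $1,654,550 × 0.78 = $1,290,549
Taxable value = $1,290,549 − $123,000 = $1,167,549
Water District: $1,167,549 × 0.00511 = $5,966.17539
Brackenridge County: $1,167,549 × 0.0099 = $11,558.7351
Total = $5,966.17539 + $11,558.7351 = $17,524.91049

$17,525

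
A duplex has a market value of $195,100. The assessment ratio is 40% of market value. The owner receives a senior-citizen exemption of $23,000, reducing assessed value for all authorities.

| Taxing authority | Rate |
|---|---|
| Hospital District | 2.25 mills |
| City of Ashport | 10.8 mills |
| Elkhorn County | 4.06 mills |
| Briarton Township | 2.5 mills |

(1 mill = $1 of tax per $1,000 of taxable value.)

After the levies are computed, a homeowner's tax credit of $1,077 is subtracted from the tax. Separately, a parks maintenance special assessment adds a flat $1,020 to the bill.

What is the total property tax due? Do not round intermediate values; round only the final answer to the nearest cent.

Assessed value = $195,100 × 0.4 = $78,040
Taxable value = $78,040 − $23,000 = $55,040
Hospital District: $55,040 × 0.00225 = $123.84
City of Ashport: $55,040 × 0.0108 = $594.432
Elkhorn County: $55,040 × 0.00406 = $223.4624
Briarton Township: $55,040 × 0.0025 = $137.6
Levies subtotal = $1,079.3344
After credit = $1,079.3344 − $1,077 = $2.3344
Total = $2.3344 + $1,020 = $1,022.3344

$1,022.33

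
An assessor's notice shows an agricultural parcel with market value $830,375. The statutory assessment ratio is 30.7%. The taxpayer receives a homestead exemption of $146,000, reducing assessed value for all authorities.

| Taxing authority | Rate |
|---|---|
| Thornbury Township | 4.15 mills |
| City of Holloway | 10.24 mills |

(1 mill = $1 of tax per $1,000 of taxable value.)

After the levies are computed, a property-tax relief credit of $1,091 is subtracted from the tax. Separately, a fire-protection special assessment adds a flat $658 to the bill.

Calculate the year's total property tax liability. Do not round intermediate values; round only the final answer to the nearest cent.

Assessed value = $830,375 × 0.307 = $254,925.125
Taxable value = $254,925.125 − $146,000 = $108,925.125
Thornbury Township: $108,925.125 × 0.00415 = $452.03926875
City of Holloway: $108,925.125 × 0.01024 = $1,115.39328
Levies subtotal = $1,567.43254875
After credit = $1,567.43254875 − $1,091 = $476.43254875
Total = $476.43254875 + $658 = $1,134.43254875

$1,134.43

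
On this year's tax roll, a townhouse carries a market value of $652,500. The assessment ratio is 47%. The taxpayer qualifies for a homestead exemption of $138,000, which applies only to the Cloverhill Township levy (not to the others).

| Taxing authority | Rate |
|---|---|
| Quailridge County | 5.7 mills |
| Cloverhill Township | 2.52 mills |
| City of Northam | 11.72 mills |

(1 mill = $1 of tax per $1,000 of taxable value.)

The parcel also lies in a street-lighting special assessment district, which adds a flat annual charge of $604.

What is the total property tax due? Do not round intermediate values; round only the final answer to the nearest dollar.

$6,371

Assessed value = $652,500 × 0.47 = $306,675
Quailridge County: $306,675 × 0.0057 = $1,748.0475
Cloverhill Township: ($306,675 − $138,000) × 0.00252 = $168,675 × 0.00252 = $425.061
City of Northam: $306,675 × 0.01172 = $3,594.231
Levies subtotal = $5,767.3395
Total = $5,767.3395 + $604 = $6,371.3395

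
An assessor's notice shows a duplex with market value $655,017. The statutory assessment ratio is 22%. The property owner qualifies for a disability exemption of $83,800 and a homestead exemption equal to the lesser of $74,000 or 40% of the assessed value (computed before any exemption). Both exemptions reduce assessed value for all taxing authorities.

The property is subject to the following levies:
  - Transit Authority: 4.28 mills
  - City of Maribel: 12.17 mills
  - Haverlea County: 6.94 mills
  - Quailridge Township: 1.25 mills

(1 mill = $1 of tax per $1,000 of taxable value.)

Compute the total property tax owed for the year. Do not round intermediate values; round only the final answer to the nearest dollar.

$66

Assessed value = $655,017 × 0.22 = $144,103.74
Homestead exemption = min($74,000, 40% × $144,103.74) = min($74,000, $57,641.496) = $57,641.496 (percentage binds)
Taxable value = $144,103.74 − $83,800 − $57,641.496 = $2,662.244
Transit Authority: $2,662.244 × 0.00428 = $11.39440432
City of Maribel: $2,662.244 × 0.01217 = $32.39950948
Haverlea County: $2,662.244 × 0.00694 = $18.47597336
Quailridge Township: $2,662.244 × 0.00125 = $3.327805
Total = $65.59769216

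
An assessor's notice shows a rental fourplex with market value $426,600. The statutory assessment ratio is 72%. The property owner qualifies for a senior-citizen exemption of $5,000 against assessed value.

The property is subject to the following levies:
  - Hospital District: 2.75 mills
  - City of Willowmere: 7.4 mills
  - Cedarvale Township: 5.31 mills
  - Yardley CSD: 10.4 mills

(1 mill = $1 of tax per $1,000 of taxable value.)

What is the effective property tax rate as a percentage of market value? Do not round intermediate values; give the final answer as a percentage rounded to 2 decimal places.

1.83%

Assessed value = $426,600 × 0.72 = $307,152
Taxable value = $307,152 − $5,000 = $302,152
Hospital District: $302,152 × 0.00275 = $830.918
City of Willowmere: $302,152 × 0.0074 = $2,235.9248
Cedarvale Township: $302,152 × 0.00531 = $1,604.42712
Yardley CSD: $302,152 × 0.0104 = $3,142.3808
Total tax = $7,813.65072
Effective rate = $7,813.65072 ÷ $426,600 = 1.83% of market value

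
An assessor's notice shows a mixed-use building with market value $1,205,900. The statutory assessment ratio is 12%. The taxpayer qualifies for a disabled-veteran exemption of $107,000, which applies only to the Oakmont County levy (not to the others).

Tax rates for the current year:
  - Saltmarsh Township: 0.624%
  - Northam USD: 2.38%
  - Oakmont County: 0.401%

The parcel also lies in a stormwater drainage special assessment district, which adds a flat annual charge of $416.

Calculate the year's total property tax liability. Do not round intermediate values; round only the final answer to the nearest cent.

Assessed value = $1,205,900 × 0.12 = $144,708
Saltmarsh Township: $144,708 × 0.00624 = $902.97792
Northam USD: $144,708 × 0.0238 = $3,444.0504
Oakmont County: ($144,708 − $107,000) × 0.00401 = $37,708 × 0.00401 = $151.20908
Levies subtotal = $4,498.2374
Total = $4,498.2374 + $416 = $4,914.2374

$4,914.24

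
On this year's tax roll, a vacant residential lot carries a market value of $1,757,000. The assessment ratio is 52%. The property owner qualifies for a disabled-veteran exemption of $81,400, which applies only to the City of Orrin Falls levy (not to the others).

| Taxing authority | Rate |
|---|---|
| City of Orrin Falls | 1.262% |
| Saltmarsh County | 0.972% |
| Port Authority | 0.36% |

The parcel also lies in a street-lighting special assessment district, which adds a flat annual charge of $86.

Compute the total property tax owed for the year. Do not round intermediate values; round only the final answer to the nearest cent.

Assessed value = $1,757,000 × 0.52 = $913,640
City of Orrin Falls: ($913,640 − $81,400) × 0.01262 = $832,240 × 0.01262 = $10,502.8688
Saltmarsh County: $913,640 × 0.00972 = $8,880.5808
Port Authority: $913,640 × 0.0036 = $3,289.104
Levies subtotal = $22,672.5536
Total = $22,672.5536 + $86 = $22,758.5536

$22,758.55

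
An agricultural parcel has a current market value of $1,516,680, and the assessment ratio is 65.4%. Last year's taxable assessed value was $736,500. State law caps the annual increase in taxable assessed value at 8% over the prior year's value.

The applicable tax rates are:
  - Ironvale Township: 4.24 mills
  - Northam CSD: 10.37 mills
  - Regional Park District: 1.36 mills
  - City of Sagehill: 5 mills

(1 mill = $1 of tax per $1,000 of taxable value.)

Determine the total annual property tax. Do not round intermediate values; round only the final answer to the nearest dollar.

Uncapped assessed value = $1,516,680 × 0.654 = $991,908.72
Cap limit = $736,500 × 1.08 = $795,420
Taxable assessed value = min($991,908.72, $795,420) = $795,420 (cap binds)
Ironvale Township: $795,420 × 0.00424 = $3,372.5808
Northam CSD: $795,420 × 0.01037 = $8,248.5054
Regional Park District: $795,420 × 0.00136 = $1,081.7712
City of Sagehill: $795,420 × 0.005 = $3,977.1
Total = $16,679.9574

$16,680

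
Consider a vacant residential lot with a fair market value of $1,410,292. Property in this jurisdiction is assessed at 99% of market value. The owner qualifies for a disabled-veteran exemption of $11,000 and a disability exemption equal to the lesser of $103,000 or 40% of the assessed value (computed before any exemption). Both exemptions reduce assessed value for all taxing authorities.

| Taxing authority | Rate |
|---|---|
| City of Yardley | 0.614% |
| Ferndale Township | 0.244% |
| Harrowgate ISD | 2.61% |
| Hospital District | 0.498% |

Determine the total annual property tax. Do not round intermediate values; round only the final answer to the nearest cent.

Assessed value = $1,410,292 × 0.99 = $1,396,189.08
Disability exemption = min($103,000, 40% × $1,396,189.08) = min($103,000, $558,475.632) = $103,000 (dollar cap binds)
Taxable value = $1,396,189.08 − $11,000 − $103,000 = $1,282,189.08
City of Yardley: $1,282,189.08 × 0.00614 = $7,872.6409512
Ferndale Township: $1,282,189.08 × 0.00244 = $3,128.5413552
Harrowgate ISD: $1,282,189.08 × 0.0261 = $33,465.134988
Hospital District: $1,282,189.08 × 0.00498 = $6,385.3016184
Total = $50,851.6189128

$50,851.62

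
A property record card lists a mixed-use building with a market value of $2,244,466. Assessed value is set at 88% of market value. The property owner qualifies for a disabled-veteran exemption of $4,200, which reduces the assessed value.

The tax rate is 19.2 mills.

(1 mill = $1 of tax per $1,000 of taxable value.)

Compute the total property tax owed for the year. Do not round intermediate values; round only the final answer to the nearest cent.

$37,841.86

Assessed value = $2,244,466 × 0.88 = $1,975,130.08
Taxable value = $1,975,130.08 − $4,200 = $1,970,930.08
Tax = $1,970,930.08 × 0.0192 = $37,841.857536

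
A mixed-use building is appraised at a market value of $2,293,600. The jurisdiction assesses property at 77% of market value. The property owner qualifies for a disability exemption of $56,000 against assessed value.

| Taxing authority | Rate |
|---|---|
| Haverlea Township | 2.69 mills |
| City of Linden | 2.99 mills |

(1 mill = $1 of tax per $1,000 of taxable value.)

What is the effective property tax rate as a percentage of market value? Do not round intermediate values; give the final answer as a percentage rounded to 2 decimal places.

Assessed value = $2,293,600 × 0.77 = $1,766,072
Taxable value = $1,766,072 − $56,000 = $1,710,072
Haverlea Township: $1,710,072 × 0.00269 = $4,600.09368
City of Linden: $1,710,072 × 0.00299 = $5,113.11528
Total tax = $9,713.20896
Effective rate = $9,713.20896 ÷ $2,293,600 = 0.42% of market value

0.42%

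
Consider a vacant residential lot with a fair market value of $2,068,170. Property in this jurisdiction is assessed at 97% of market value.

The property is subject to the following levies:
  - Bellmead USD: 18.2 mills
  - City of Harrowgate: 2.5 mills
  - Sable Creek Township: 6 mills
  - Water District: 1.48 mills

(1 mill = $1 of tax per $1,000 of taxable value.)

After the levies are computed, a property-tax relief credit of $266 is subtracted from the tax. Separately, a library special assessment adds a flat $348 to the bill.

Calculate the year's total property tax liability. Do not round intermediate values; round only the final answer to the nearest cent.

$56,614.60

Assessed value = $2,068,170 × 0.97 = $2,006,124.9
Bellmead USD: $2,006,124.9 × 0.0182 = $36,511.47318
City of Harrowgate: $2,006,124.9 × 0.0025 = $5,015.31225
Sable Creek Township: $2,006,124.9 × 0.006 = $12,036.7494
Water District: $2,006,124.9 × 0.00148 = $2,969.064852
Levies subtotal = $56,532.599682
After credit = $56,532.599682 − $266 = $56,266.599682
Total = $56,266.599682 + $348 = $56,614.599682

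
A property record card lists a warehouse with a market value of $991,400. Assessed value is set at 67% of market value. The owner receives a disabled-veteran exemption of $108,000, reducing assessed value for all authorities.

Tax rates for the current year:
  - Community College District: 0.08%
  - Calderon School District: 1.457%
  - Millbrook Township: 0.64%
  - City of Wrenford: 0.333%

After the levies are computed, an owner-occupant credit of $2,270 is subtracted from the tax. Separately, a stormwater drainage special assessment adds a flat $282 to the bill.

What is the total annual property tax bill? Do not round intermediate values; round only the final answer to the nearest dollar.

$11,974

Assessed value = $991,400 × 0.67 = $664,238
Taxable value = $664,238 − $108,000 = $556,238
Community College District: $556,238 × 0.0008 = $444.9904
Calderon School District: $556,238 × 0.01457 = $8,104.38766
Millbrook Township: $556,238 × 0.0064 = $3,559.9232
City of Wrenford: $556,238 × 0.00333 = $1,852.27254
Levies subtotal = $13,961.5738
After credit = $13,961.5738 − $2,270 = $11,691.5738
Total = $11,691.5738 + $282 = $11,973.5738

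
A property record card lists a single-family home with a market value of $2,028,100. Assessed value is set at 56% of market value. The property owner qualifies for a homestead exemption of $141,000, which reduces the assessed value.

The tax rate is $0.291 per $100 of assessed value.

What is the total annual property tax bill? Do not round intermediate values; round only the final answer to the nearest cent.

$2,894.68

Assessed value = $2,028,100 × 0.56 = $1,135,736
Taxable value = $1,135,736 − $141,000 = $994,736
Tax = $994,736 × 0.00291 = $2,894.68176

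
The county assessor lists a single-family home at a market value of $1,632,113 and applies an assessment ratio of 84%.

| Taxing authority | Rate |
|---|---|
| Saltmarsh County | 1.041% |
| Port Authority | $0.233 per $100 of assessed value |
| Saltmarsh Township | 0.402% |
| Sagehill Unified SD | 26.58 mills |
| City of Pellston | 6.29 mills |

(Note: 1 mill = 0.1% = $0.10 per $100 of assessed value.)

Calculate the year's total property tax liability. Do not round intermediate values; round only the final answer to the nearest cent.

Assessed value = $1,632,113 × 0.84 = $1,370,974.92
Saltmarsh County: $1,370,974.92 × 0.01041 = $14,271.8489172
Port Authority: $1,370,974.92 × 0.00233 = $3,194.3715636
Saltmarsh Township: $1,370,974.92 × 0.00402 = $5,511.3191784
Sagehill Unified SD: $1,370,974.92 × 0.02658 = $36,440.5133736
City of Pellston: $1,370,974.92 × 0.00629 = $8,623.4322468
Total = $68,041.4852796

$68,041.49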